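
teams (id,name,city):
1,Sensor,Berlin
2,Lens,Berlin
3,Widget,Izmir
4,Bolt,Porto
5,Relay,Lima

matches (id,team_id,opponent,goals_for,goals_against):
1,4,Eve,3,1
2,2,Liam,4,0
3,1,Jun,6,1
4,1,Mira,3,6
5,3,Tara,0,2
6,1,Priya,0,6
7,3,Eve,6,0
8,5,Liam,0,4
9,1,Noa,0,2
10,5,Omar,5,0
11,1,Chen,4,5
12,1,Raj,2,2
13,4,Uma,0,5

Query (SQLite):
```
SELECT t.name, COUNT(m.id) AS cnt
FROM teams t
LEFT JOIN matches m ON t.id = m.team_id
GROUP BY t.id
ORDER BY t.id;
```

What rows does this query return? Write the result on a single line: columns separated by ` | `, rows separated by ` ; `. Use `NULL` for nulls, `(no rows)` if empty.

Sensor | 6 ; Lens | 1 ; Widget | 2 ; Bolt | 2 ; Relay | 2

LEFT JOIN keeps every teams row; unmatched ones get NULL for matches columns.
Group by teams.id and compute COUNT(m.id). COUNT(col) of an all-NULL group is 0.
  1: ids {3, 4, 6, 9, 11, 12} → COUNT(m.id)=6
  2: ids {2} → COUNT(m.id)=1
  3: ids {5, 7} → COUNT(m.id)=2
  4: ids {1, 13} → COUNT(m.id)=2
  5: ids {8, 10} → COUNT(m.id)=2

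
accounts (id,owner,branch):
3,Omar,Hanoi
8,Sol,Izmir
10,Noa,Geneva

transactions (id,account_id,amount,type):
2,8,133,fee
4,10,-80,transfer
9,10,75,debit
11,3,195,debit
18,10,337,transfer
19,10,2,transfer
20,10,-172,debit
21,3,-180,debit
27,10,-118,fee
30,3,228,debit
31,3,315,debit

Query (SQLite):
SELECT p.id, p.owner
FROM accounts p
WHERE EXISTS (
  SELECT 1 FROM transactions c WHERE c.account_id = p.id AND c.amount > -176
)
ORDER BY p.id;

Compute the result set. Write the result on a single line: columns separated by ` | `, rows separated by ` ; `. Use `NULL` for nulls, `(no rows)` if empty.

3 | Omar ; 8 | Sol ; 10 | Noa

For each accounts row, check whether any transactions with matching account_id has amount > -176.
Keep rows where that is true.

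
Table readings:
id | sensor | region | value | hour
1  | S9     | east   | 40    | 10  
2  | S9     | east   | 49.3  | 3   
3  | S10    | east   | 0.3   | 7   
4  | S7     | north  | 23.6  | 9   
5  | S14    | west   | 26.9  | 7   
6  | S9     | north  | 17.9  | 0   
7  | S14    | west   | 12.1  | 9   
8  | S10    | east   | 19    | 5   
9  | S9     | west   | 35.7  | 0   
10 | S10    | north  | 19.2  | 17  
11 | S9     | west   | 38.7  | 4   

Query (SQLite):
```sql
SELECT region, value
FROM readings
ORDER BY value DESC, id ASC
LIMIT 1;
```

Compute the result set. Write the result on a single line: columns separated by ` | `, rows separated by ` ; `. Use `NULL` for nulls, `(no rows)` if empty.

Sort by value desc, tiebreak id asc: (49.3, id=2), (40, id=1), (38.7, id=11), (35.7, id=9) …. Take first 1.

east | 49.3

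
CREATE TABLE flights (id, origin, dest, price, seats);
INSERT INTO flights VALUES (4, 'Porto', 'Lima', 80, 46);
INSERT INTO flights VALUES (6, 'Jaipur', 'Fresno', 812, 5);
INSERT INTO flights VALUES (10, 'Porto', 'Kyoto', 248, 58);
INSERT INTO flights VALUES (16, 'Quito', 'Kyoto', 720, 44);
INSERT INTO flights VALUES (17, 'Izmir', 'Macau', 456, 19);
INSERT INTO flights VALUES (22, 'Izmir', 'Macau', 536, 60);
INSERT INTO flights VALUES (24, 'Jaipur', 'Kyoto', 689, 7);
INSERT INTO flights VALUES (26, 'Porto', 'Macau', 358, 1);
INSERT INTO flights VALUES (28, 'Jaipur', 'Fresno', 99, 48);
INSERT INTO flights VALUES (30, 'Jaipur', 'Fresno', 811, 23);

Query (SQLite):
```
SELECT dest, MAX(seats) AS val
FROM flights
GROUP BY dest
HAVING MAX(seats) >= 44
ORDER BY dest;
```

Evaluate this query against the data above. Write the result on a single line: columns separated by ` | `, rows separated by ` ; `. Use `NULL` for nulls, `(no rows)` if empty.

Fresno | 48 ; Kyoto | 58 ; Lima | 46 ; Macau | 60

Partition flights by dest; compute MAX(seats) within each group.
HAVING: keep groups where MAX(seats) >= 44.
  Fresno: ids {6, 28, 30} → MAX(seats)=48
  Kyoto: ids {10, 16, 24} → MAX(seats)=58
  Lima: ids {4} → MAX(seats)=46
  Macau: ids {17, 22, 26} → MAX(seats)=60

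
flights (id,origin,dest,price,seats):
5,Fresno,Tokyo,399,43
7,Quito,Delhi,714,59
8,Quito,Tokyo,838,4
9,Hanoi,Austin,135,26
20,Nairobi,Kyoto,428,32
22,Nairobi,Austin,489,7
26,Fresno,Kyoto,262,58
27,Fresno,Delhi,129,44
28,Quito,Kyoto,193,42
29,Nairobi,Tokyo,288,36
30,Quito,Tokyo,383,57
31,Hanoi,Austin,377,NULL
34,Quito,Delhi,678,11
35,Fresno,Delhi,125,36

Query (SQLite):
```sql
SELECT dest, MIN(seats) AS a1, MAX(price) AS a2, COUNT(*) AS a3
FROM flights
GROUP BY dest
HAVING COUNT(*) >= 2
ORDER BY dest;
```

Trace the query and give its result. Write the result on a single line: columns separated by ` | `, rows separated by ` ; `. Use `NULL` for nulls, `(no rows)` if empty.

Austin | 7 | 489 | 3 ; Delhi | 11 | 714 | 4 ; Kyoto | 32 | 428 | 3 ; Tokyo | 4 | 838 | 4

Group flights by dest.
Per group compute: MIN(seats), MAX(price), COUNT(*).
HAVING: drop groups with fewer than 2 rows.
  Austin: ids {9, 22, 31} → MIN(seats)=7, MAX(price)=489, COUNT(*)=3
  Delhi: ids {7, 27, 34, 35} → MIN(seats)=11, MAX(price)=714, COUNT(*)=4
  Kyoto: ids {20, 26, 28} → MIN(seats)=32, MAX(price)=428, COUNT(*)=3
  Tokyo: ids {5, 8, 29, 30} → MIN(seats)=4, MAX(price)=838, COUNT(*)=4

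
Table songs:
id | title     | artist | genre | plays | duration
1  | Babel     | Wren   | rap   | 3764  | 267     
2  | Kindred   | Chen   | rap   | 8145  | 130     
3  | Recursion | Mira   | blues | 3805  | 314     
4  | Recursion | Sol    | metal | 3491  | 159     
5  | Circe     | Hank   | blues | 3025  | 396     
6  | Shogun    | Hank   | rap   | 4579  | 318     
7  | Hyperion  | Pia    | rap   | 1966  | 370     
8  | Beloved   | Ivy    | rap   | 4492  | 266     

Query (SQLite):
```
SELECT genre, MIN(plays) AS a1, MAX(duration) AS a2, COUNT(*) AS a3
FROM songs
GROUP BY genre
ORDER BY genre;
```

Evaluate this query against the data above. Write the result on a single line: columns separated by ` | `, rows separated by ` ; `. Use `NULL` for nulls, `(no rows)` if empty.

Group songs by genre.
Per group compute: MIN(plays), MAX(duration), COUNT(*).
  blues: ids {3, 5} → MIN(plays)=3025, MAX(duration)=396, COUNT(*)=2
  metal: ids {4} → MIN(plays)=3491, MAX(duration)=159, COUNT(*)=1
  rap: ids {1, 2, 6, 7, 8} → MIN(plays)=1966, MAX(duration)=370, COUNT(*)=5

blues | 3025 | 396 | 2 ; metal | 3491 | 159 | 1 ; rap | 1966 | 370 | 5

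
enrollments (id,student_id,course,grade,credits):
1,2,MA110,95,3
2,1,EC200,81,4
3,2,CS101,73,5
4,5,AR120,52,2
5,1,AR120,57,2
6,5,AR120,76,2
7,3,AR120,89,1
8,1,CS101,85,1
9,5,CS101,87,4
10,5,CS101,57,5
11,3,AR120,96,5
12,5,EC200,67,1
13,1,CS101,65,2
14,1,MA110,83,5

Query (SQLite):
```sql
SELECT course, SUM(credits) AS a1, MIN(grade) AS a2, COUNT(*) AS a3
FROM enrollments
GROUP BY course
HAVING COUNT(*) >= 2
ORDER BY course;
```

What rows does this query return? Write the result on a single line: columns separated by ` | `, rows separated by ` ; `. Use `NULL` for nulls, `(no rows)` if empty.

Group enrollments by course.
Per group compute: SUM(credits), MIN(grade), COUNT(*).
HAVING: drop groups with fewer than 2 rows.
  AR120: ids {4, 5, 6, 7, 11} → SUM(credits)=12, MIN(grade)=52, COUNT(*)=5
  CS101: ids {3, 8, 9, 10, 13} → SUM(credits)=17, MIN(grade)=57, COUNT(*)=5
  EC200: ids {2, 12} → SUM(credits)=5, MIN(grade)=67, COUNT(*)=2
  MA110: ids {1, 14} → SUM(credits)=8, MIN(grade)=83, COUNT(*)=2

AR120 | 12 | 52 | 5 ; CS101 | 17 | 57 | 5 ; EC200 | 5 | 67 | 2 ; MA110 | 8 | 83 | 2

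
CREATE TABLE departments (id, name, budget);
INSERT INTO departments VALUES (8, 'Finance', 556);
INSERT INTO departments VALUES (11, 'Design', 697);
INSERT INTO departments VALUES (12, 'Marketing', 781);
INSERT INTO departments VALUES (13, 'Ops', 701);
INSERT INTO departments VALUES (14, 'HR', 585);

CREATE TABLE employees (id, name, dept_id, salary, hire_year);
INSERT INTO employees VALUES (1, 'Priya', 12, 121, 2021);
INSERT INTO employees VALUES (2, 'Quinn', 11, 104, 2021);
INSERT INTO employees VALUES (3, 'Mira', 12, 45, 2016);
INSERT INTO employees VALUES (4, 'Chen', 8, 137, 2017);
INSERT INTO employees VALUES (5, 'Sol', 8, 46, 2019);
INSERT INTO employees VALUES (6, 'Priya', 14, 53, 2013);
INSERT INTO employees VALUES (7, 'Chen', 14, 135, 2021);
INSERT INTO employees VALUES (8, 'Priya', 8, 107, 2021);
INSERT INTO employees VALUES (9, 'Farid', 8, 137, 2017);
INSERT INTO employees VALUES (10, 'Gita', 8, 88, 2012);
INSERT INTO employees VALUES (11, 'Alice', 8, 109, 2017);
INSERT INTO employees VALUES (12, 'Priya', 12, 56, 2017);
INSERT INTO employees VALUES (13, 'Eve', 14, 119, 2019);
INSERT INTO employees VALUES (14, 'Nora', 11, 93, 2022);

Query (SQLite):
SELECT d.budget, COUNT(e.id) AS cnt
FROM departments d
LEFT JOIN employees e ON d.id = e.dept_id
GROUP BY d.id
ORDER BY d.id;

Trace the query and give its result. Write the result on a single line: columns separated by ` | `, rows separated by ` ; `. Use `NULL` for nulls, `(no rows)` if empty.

LEFT JOIN keeps every departments row; unmatched ones get NULL for employees columns.
Group by departments.id and compute COUNT(e.id). COUNT(col) of an all-NULL group is 0.
  8: ids {4, 5, 8, 9, 10, 11} → COUNT(e.id)=6
  11: ids {2, 14} → COUNT(e.id)=2
  12: ids {1, 3, 12} → COUNT(e.id)=3
  13: ids {—} → COUNT(e.id)=0
  14: ids {6, 7, 13} → COUNT(e.id)=3

556 | 6 ; 697 | 2 ; 781 | 3 ; 701 | 0 ; 585 | 3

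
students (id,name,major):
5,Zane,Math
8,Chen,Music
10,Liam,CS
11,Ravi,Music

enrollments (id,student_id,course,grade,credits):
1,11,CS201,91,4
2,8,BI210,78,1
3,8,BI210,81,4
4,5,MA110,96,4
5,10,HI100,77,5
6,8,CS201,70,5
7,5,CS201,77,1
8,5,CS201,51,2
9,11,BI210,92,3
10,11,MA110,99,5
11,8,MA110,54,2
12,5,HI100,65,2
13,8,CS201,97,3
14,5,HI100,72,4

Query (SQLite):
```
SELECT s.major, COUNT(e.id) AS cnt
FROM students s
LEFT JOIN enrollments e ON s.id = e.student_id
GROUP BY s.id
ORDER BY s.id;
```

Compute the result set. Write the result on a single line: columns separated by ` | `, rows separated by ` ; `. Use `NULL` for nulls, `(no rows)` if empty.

Math | 5 ; Music | 5 ; CS | 1 ; Music | 3

LEFT JOIN keeps every students row; unmatched ones get NULL for enrollments columns.
Group by students.id and compute COUNT(e.id). COUNT(col) of an all-NULL group is 0.
  5: ids {4, 7, 8, 12, 14} → COUNT(e.id)=5
  8: ids {2, 3, 6, 11, 13} → COUNT(e.id)=5
  10: ids {5} → COUNT(e.id)=1
  11: ids {1, 9, 10} → COUNT(e.id)=3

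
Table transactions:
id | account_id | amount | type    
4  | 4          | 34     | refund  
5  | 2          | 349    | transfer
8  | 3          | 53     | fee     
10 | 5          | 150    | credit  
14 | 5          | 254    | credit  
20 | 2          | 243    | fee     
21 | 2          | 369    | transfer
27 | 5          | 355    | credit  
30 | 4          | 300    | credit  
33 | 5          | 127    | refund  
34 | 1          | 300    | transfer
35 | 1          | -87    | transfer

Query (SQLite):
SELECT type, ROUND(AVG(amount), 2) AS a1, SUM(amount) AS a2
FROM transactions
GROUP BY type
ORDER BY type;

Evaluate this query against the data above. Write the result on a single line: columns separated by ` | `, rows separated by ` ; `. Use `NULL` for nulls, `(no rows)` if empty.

credit | 264.75 | 1059 ; fee | 148 | 296 ; refund | 80.5 | 161 ; transfer | 232.75 | 931

Group transactions by type.
Per group compute: ROUND(AVG(amount), 2), SUM(amount).
  credit: ids {10, 14, 27, 30} → ROUND(AVG(amount), 2)=264.75, SUM(amount)=1059
  fee: ids {8, 20} → ROUND(AVG(amount), 2)=148, SUM(amount)=296
  refund: ids {4, 33} → ROUND(AVG(amount), 2)=80.5, SUM(amount)=161
  transfer: ids {5, 21, 34, 35} → ROUND(AVG(amount), 2)=232.75, SUM(amount)=931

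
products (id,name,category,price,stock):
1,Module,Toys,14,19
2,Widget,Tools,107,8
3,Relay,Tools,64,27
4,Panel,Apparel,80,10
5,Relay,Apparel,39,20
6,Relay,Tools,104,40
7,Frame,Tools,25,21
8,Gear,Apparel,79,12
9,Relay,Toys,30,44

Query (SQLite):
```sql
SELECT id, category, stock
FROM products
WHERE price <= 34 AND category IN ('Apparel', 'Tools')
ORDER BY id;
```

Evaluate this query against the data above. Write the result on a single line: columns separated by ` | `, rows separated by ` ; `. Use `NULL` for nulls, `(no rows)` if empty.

7 | Tools | 21

price <= 34: ids {1, 7, 9}
category IN ('Apparel', 'Tools'): ids {2, 3, 4, 5, 6, 7, 8}
Combine with AND.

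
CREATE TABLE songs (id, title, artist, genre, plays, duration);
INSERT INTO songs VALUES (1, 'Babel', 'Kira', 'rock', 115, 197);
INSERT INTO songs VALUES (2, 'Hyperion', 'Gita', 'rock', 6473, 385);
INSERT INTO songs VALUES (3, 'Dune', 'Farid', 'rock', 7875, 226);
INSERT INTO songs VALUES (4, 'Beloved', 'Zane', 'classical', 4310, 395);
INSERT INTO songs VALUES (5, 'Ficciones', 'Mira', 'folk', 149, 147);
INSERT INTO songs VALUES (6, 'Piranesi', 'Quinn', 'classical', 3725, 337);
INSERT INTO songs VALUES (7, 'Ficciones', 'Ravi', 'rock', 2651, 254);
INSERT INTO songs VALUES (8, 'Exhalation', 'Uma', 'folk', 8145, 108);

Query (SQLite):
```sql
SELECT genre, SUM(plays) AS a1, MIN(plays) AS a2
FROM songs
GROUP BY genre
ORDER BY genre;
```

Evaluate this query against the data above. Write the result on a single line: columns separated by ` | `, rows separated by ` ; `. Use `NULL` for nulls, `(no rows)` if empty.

classical | 8035 | 3725 ; folk | 8294 | 149 ; rock | 17114 | 115

Group songs by genre.
Per group compute: SUM(plays), MIN(plays).
  classical: ids {4, 6} → SUM(plays)=8035, MIN(plays)=3725
  folk: ids {5, 8} → SUM(plays)=8294, MIN(plays)=149
  rock: ids {1, 2, 3, 7} → SUM(plays)=17114, MIN(plays)=115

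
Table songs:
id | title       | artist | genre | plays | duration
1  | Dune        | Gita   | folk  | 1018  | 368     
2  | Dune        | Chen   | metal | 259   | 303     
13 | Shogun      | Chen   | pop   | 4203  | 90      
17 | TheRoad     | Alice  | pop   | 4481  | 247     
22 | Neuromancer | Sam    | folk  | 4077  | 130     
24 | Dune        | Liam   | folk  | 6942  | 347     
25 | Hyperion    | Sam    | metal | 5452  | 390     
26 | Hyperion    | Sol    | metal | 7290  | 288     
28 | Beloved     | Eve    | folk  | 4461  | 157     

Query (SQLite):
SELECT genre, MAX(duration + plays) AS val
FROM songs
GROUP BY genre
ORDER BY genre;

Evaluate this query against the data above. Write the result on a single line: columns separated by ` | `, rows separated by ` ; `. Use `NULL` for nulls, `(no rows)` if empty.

For each row compute duration + plays.
Group by genre; take MAX of the expression per group.
  folk: ids {1, 22, 24, 28} → MAX(duration + plays)=7289
  metal: ids {2, 25, 26} → MAX(duration + plays)=7578
  pop: ids {13, 17} → MAX(duration + plays)=4728

folk | 7289 ; metal | 7578 ; pop | 4728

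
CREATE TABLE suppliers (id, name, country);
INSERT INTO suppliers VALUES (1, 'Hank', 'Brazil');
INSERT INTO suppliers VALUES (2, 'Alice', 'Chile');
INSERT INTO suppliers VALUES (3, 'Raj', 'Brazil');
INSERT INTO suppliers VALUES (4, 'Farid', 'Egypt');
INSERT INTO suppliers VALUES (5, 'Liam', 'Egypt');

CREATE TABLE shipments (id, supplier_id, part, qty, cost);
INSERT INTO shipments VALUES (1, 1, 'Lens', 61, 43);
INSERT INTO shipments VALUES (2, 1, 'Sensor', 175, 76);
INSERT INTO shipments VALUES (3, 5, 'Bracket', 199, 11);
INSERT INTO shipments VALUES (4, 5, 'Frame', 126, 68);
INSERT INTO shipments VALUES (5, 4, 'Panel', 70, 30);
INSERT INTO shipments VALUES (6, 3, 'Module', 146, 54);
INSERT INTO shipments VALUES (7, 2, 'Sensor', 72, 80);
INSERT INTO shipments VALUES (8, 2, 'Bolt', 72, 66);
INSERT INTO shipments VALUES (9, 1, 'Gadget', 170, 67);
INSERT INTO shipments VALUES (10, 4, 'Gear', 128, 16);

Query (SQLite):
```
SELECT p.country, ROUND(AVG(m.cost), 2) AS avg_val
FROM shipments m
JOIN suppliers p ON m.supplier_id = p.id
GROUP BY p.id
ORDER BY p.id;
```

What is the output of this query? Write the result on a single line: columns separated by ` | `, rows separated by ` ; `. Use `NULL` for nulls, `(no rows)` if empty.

Brazil | 62 ; Chile | 73 ; Brazil | 54 ; Egypt | 23 ; Egypt | 39.5

Join each shipments row to its suppliers via supplier_id.
Group joined rows by suppliers.id; compute ROUND(AVG(m.cost), 2) per group.
  1: ids {1, 2, 9} → ROUND(AVG(m.cost), 2)=62
  2: ids {7, 8} → ROUND(AVG(m.cost), 2)=73
  3: ids {6} → ROUND(AVG(m.cost), 2)=54
  4: ids {5, 10} → ROUND(AVG(m.cost), 2)=23
  5: ids {3, 4} → ROUND(AVG(m.cost), 2)=39.5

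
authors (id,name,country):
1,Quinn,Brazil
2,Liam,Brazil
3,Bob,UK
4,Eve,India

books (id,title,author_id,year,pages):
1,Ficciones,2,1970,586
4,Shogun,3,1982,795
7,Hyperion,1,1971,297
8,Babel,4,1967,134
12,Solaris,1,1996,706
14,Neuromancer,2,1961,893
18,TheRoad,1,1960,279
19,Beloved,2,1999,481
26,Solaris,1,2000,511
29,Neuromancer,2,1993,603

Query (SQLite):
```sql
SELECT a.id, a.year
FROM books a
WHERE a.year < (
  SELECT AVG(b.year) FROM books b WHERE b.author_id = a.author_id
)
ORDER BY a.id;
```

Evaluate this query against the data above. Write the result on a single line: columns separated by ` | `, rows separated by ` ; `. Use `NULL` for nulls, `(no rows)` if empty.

For each books row a, compute AVG(year) over rows sharing a.author_id.
Keep row a if a.year < that per-group AVG.
  author_id=1: AVG(year) = 1981.75
  author_id=2: AVG(year) = 1980.75
  author_id=3: AVG(year) = 1982.0
  author_id=4: AVG(year) = 1967.0

1 | 1970 ; 7 | 1971 ; 14 | 1961 ; 18 | 1960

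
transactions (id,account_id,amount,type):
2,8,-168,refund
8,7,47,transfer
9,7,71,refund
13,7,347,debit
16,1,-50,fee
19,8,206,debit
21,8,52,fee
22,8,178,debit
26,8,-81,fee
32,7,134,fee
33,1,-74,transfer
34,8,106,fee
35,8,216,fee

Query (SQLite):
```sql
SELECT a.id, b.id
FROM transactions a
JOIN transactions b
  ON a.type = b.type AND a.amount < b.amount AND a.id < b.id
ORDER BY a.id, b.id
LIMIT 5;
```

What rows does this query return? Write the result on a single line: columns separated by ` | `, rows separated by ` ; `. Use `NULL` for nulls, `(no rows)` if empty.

Pairs (a,b) with same type, a.amount < b.amount, a.id < b.id.
type groups: debit:{13,19,22} fee:{16,21,26,32,34,35} refund:{2,9} transfer:{8,33}
Ordered by (a.id, b.id); first 5.

2 | 9 ; 16 | 21 ; 16 | 32 ; 16 | 34 ; 16 | 35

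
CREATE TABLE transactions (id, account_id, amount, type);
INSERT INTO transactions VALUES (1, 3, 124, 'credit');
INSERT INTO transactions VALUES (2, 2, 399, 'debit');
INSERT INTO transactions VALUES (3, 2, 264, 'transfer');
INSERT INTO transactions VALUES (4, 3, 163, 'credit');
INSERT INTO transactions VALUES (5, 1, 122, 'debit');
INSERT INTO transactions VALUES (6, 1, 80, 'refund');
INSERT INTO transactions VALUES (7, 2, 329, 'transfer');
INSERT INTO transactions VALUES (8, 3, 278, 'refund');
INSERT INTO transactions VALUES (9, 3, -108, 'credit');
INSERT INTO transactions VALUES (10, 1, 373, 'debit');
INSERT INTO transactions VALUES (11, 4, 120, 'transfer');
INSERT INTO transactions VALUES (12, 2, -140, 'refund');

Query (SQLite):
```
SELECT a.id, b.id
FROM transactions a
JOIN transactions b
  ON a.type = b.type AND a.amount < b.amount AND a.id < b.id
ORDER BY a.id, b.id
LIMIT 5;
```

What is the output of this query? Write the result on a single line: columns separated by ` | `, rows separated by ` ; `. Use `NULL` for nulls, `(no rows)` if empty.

1 | 4 ; 3 | 7 ; 5 | 10 ; 6 | 8

Pairs (a,b) with same type, a.amount < b.amount, a.id < b.id.
type groups: credit:{1,4,9} debit:{2,5,10} refund:{6,8,12} transfer:{3,7,11}
Ordered by (a.id, b.id); first 5.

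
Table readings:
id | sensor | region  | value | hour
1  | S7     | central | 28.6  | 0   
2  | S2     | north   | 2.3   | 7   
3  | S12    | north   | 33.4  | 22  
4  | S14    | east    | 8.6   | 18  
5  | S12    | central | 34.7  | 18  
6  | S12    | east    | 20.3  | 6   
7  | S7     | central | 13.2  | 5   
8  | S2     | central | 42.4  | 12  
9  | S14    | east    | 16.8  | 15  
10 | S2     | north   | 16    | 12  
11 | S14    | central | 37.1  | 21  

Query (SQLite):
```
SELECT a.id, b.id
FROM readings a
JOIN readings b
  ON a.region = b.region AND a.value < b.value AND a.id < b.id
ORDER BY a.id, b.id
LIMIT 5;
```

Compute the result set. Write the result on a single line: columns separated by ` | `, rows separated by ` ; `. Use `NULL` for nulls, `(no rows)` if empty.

Pairs (a,b) with same region, a.value < b.value, a.id < b.id.
region groups: central:{1,5,7,8,11} east:{4,6,9} north:{2,3,10}
Ordered by (a.id, b.id); first 5.

1 | 5 ; 1 | 8 ; 1 | 11 ; 2 | 3 ; 2 | 10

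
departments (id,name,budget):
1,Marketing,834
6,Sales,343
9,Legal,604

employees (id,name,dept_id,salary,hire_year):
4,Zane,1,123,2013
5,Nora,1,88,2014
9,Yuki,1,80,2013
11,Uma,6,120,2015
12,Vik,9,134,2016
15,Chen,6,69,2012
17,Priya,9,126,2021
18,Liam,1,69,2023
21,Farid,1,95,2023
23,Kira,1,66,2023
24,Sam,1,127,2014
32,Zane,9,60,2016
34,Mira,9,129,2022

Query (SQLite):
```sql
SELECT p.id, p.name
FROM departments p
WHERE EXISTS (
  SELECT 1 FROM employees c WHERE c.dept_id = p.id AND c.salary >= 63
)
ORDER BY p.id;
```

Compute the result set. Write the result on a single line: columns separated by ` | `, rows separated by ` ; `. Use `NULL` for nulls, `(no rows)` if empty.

1 | Marketing ; 6 | Sales ; 9 | Legal

For each departments row, check whether any employees with matching dept_id has salary >= 63.
Keep rows where that is true.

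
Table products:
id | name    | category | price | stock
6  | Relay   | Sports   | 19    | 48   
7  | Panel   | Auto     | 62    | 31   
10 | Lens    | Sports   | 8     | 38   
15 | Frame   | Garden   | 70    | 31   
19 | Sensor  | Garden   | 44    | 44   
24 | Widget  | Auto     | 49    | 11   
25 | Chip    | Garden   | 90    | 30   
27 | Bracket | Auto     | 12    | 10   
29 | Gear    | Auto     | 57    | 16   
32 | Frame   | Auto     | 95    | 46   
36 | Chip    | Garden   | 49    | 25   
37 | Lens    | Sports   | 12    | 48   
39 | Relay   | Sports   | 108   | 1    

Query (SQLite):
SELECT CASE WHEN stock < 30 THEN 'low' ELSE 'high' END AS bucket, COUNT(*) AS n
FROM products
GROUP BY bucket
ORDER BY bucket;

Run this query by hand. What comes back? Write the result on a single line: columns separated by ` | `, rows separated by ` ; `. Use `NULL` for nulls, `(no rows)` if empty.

Bucket rows by stock < 30 → 'low' else 'high'; count each bucket.

high | 8 ; low | 5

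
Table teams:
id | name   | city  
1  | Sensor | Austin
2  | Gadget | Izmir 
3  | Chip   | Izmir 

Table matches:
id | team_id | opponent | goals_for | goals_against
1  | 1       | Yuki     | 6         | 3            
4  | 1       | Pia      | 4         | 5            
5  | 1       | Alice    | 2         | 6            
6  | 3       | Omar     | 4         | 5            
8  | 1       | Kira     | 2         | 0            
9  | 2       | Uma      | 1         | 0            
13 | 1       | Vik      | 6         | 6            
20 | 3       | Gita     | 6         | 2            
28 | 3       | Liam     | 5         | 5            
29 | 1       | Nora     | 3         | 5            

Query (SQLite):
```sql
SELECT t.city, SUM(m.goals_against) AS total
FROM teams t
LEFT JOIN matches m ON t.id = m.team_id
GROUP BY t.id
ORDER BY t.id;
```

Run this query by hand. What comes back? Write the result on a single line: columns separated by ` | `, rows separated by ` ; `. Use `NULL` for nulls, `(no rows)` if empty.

LEFT JOIN keeps every teams row; unmatched ones get NULL for matches columns.
Group by teams.id and compute SUM(m.goals_against). SUM over an all-NULL group is NULL.
  1: ids {1, 4, 5, 8, 13, 29} → SUM(m.goals_against)=25
  2: ids {9} → SUM(m.goals_against)=0
  3: ids {6, 20, 28} → SUM(m.goals_against)=12

Austin | 25 ; Izmir | 0 ; Izmir | 12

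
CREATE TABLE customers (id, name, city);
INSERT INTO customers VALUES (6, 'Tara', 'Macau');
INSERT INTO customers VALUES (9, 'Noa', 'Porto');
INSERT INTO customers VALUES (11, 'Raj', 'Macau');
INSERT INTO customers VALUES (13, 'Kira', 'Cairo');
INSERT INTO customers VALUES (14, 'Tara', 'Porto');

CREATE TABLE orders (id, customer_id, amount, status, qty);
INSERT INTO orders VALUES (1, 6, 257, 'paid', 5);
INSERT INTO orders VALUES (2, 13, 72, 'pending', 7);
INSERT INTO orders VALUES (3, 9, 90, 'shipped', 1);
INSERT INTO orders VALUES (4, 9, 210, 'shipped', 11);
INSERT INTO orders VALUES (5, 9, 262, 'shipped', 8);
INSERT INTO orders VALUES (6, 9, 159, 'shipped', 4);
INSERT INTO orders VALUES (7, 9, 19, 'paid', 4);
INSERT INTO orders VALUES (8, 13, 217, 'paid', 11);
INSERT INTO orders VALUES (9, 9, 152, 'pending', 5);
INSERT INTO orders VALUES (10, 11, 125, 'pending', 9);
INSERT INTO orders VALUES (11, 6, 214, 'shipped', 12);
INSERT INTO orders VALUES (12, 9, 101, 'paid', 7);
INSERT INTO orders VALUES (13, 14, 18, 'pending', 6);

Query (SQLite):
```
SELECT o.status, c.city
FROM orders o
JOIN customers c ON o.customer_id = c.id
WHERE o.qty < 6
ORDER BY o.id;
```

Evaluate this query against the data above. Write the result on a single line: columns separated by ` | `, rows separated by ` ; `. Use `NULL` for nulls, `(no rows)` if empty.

Each orders row matches the customers row where customer_id = customers.id.
Then keep rows with o.qty < 6.

paid | Macau ; shipped | Porto ; shipped | Porto ; paid | Porto ; pending | Porto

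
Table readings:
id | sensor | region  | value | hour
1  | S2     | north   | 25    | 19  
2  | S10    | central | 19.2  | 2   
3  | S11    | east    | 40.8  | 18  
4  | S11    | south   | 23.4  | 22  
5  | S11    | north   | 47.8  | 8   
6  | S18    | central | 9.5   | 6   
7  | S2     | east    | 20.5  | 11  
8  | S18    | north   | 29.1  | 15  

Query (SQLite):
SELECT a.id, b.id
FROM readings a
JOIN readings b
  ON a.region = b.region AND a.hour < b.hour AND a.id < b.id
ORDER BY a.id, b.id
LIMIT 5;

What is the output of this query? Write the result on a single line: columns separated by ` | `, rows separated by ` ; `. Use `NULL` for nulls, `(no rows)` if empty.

Pairs (a,b) with same region, a.hour < b.hour, a.id < b.id.
region groups: central:{2,6} east:{3,7} north:{1,5,8} south:{4}
Ordered by (a.id, b.id); first 5.

2 | 6 ; 5 | 8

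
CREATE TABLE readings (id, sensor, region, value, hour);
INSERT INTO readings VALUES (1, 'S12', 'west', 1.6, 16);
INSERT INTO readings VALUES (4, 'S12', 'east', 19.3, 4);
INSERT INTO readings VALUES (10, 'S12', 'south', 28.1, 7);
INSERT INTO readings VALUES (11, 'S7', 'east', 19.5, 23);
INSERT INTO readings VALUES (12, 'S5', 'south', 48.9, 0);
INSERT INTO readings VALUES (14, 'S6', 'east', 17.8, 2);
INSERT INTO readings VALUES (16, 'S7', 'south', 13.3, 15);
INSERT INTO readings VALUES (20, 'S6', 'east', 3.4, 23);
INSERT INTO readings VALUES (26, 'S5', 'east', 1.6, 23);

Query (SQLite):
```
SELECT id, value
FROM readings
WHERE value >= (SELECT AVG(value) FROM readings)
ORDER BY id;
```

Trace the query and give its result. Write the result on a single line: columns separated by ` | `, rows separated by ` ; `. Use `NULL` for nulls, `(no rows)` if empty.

Scalar subquery: AVG(value) over all readings rows = 17.055556 (≈; comparison uses full precision).
Keep rows where value >= that value.

4 | 19.3 ; 10 | 28.1 ; 11 | 19.5 ; 12 | 48.9 ; 14 | 17.8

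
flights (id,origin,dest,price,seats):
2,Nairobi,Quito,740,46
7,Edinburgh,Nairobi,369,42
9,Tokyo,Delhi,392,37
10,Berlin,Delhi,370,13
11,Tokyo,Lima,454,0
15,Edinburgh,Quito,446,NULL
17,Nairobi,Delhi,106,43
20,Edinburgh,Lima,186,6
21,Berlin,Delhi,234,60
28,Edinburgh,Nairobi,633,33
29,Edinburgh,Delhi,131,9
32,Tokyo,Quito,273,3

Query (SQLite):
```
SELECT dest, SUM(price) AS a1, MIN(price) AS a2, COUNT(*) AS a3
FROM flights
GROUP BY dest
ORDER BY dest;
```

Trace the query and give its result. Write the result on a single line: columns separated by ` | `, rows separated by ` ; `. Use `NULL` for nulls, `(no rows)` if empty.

Group flights by dest.
Per group compute: SUM(price), MIN(price), COUNT(*).
  Delhi: ids {9, 10, 17, 21, 29} → SUM(price)=1233, MIN(price)=106, COUNT(*)=5
  Lima: ids {11, 20} → SUM(price)=640, MIN(price)=186, COUNT(*)=2
  Nairobi: ids {7, 28} → SUM(price)=1002, MIN(price)=369, COUNT(*)=2
  Quito: ids {2, 15, 32} → SUM(price)=1459, MIN(price)=273, COUNT(*)=3

Delhi | 1233 | 106 | 5 ; Lima | 640 | 186 | 2 ; Nairobi | 1002 | 369 | 2 ; Quito | 1459 | 273 | 3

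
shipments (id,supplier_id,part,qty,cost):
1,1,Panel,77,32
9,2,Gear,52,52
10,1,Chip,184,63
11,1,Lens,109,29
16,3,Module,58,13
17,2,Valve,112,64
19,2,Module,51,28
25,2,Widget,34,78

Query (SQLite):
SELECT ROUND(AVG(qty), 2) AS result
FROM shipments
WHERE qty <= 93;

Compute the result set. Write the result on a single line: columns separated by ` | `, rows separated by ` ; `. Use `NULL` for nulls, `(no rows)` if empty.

Rows where qty <= 93 → qty values: [77, 52, 58, 51, 34].
AVG = 272 / 5 (rounded to 2 dp).

54.4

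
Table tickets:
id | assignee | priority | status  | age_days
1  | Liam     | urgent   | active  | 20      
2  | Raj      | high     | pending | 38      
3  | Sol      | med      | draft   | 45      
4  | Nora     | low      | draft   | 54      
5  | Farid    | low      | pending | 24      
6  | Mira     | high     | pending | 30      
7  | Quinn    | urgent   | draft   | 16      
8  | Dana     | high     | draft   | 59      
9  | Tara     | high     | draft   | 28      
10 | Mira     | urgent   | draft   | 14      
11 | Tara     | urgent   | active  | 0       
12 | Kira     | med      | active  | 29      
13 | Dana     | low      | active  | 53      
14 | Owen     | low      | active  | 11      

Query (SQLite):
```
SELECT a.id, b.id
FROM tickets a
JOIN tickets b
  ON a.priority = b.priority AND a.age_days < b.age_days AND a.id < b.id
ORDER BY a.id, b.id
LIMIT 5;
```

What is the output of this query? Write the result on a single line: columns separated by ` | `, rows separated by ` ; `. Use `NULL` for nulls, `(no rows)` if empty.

2 | 8 ; 5 | 13 ; 6 | 8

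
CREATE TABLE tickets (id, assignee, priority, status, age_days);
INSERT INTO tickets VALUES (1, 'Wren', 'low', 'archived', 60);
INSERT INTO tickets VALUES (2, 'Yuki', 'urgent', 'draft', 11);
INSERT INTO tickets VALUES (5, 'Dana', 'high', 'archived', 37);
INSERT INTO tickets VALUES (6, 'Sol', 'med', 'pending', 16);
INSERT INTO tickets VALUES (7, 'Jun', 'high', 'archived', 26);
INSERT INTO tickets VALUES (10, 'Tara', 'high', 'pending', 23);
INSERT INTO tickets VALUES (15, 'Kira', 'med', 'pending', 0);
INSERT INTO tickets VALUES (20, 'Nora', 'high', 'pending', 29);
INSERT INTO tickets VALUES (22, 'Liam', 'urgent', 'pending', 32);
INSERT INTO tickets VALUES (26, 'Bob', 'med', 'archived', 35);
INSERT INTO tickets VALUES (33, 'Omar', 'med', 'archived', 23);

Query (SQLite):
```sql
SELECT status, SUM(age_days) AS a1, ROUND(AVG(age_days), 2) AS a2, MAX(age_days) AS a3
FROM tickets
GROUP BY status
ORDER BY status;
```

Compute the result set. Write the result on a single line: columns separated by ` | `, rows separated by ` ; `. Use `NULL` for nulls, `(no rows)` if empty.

archived | 181 | 36.2 | 60 ; draft | 11 | 11 | 11 ; pending | 100 | 20 | 32

Group tickets by status.
Per group compute: SUM(age_days), ROUND(AVG(age_days), 2), MAX(age_days).
  archived: ids {1, 5, 7, 26, 33} → SUM(age_days)=181, ROUND(AVG(age_days), 2)=36.2, MAX(age_days)=60
  draft: ids {2} → SUM(age_days)=11, ROUND(AVG(age_days), 2)=11, MAX(age_days)=11
  pending: ids {6, 10, 15, 20, 22} → SUM(age_days)=100, ROUND(AVG(age_days), 2)=20, MAX(age_days)=32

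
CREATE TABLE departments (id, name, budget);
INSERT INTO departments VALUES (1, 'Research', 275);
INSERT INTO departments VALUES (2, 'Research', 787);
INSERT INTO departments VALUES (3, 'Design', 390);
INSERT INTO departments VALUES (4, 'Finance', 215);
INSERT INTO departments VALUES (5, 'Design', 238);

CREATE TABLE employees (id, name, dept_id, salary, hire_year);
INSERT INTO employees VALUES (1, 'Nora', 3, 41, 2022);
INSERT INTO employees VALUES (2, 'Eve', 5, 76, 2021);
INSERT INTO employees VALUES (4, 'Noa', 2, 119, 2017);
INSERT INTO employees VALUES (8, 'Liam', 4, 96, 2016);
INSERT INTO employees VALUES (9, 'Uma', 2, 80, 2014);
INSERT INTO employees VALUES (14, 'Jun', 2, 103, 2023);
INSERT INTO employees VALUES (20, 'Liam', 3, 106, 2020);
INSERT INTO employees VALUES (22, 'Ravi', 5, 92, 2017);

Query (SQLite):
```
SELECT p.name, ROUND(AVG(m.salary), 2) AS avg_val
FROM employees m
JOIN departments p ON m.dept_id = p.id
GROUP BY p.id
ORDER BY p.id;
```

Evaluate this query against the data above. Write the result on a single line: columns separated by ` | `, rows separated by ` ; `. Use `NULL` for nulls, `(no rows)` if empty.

Join each employees row to its departments via dept_id.
Group joined rows by departments.id; compute ROUND(AVG(m.salary), 2) per group.
  2: ids {4, 9, 14} → ROUND(AVG(m.salary), 2)=100.67
  3: ids {1, 20} → ROUND(AVG(m.salary), 2)=73.5
  4: ids {8} → ROUND(AVG(m.salary), 2)=96
  5: ids {2, 22} → ROUND(AVG(m.salary), 2)=84

Research | 100.67 ; Design | 73.5 ; Finance | 96 ; Design | 84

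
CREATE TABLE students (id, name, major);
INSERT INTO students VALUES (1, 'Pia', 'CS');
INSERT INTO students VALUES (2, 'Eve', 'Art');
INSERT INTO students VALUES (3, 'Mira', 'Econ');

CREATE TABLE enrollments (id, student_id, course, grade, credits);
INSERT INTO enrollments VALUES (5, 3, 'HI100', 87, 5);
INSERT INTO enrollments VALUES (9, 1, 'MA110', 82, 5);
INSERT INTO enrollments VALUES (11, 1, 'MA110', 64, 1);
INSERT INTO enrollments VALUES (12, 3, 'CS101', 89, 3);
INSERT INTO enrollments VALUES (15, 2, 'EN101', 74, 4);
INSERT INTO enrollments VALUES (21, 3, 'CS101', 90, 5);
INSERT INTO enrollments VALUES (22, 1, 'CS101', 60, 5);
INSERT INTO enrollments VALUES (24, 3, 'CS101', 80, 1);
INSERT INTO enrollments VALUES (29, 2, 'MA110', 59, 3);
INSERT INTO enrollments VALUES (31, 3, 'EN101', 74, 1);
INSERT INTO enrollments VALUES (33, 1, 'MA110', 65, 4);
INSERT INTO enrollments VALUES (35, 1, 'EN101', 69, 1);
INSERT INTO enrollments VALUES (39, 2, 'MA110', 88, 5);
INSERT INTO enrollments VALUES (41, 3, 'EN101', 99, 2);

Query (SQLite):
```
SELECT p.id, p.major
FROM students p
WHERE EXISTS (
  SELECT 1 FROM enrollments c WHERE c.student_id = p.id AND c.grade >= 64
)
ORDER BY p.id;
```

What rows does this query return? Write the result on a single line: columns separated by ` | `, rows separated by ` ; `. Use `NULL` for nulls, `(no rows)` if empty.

1 | CS ; 2 | Art ; 3 | Econ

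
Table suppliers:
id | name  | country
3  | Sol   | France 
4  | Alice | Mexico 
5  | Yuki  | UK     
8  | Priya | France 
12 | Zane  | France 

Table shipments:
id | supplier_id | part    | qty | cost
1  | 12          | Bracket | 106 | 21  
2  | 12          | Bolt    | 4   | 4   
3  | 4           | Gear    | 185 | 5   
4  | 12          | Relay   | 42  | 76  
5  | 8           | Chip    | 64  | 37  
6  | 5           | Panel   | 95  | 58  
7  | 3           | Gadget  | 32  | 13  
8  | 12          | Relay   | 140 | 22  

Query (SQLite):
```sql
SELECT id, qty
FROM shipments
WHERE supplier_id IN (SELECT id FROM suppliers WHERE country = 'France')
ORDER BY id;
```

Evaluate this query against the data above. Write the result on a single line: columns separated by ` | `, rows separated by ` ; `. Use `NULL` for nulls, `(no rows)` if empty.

1 | 106 ; 2 | 4 ; 4 | 42 ; 5 | 64 ; 7 | 32 ; 8 | 140

Inner query: suppliers.id where country = 'France'.
Outer: keep shipments rows whose supplier_id is in that set.
Inner query → {3, 8, 12}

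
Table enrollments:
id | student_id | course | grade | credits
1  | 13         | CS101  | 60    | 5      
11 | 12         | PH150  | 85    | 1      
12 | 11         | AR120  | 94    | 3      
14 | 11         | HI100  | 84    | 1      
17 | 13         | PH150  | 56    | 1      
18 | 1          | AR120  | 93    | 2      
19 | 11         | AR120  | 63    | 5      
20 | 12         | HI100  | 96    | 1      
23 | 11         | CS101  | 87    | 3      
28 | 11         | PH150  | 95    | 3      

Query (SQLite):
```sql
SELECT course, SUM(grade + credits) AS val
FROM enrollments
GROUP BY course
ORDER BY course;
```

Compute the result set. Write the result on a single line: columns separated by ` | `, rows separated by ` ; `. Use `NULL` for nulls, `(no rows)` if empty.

AR120 | 260 ; CS101 | 155 ; HI100 | 182 ; PH150 | 241

For each row compute grade + credits.
Group by course; take SUM of the expression per group.
  AR120: ids {12, 18, 19} → SUM(grade + credits)=260
  CS101: ids {1, 23} → SUM(grade + credits)=155
  HI100: ids {14, 20} → SUM(grade + credits)=182
  PH150: ids {11, 17, 28} → SUM(grade + credits)=241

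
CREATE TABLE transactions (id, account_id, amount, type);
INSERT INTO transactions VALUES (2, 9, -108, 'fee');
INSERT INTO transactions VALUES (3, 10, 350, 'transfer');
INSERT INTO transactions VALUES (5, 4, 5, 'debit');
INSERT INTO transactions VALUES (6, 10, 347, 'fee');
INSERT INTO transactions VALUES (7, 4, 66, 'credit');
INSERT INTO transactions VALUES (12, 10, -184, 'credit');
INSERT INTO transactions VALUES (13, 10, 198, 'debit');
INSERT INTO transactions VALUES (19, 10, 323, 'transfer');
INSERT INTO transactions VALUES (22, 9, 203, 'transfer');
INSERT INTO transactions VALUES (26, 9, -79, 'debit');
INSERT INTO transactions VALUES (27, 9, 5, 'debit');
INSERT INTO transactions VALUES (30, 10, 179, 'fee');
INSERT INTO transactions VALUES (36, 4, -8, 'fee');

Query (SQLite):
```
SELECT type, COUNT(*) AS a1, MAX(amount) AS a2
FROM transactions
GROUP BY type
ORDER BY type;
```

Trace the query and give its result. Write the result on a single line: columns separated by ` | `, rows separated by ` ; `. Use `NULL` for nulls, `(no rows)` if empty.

credit | 2 | 66 ; debit | 4 | 198 ; fee | 4 | 347 ; transfer | 3 | 350

Group transactions by type.
Per group compute: COUNT(*), MAX(amount).
  credit: ids {7, 12} → COUNT(*)=2, MAX(amount)=66
  debit: ids {5, 13, 26, 27} → COUNT(*)=4, MAX(amount)=198
  fee: ids {2, 6, 30, 36} → COUNT(*)=4, MAX(amount)=347
  transfer: ids {3, 19, 22} → COUNT(*)=3, MAX(amount)=350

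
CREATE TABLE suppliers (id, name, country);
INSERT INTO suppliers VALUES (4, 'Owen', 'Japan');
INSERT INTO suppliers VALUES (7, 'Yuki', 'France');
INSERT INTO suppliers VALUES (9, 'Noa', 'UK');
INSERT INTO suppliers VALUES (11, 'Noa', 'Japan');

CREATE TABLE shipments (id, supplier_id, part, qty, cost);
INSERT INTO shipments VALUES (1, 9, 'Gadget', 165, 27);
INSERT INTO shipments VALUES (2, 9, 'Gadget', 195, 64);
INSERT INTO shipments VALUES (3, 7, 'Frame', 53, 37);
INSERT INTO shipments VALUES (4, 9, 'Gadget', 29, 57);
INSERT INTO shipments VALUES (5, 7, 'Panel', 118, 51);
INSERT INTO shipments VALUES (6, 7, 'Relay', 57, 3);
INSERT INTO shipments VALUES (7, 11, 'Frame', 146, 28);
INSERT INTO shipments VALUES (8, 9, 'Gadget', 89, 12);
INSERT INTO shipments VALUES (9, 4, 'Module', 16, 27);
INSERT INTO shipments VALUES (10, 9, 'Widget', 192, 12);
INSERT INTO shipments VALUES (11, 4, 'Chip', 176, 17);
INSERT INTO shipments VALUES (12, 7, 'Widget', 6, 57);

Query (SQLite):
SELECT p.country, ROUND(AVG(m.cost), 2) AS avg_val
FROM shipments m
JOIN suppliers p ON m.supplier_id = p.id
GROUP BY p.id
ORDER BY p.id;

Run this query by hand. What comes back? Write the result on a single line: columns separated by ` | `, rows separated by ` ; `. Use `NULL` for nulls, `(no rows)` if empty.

Join each shipments row to its suppliers via supplier_id.
Group joined rows by suppliers.id; compute ROUND(AVG(m.cost), 2) per group.
  4: ids {9, 11} → ROUND(AVG(m.cost), 2)=22
  7: ids {3, 5, 6, 12} → ROUND(AVG(m.cost), 2)=37
  9: ids {1, 2, 4, 8, 10} → ROUND(AVG(m.cost), 2)=34.4
  11: ids {7} → ROUND(AVG(m.cost), 2)=28

Japan | 22 ; France | 37 ; UK | 34.4 ; Japan | 28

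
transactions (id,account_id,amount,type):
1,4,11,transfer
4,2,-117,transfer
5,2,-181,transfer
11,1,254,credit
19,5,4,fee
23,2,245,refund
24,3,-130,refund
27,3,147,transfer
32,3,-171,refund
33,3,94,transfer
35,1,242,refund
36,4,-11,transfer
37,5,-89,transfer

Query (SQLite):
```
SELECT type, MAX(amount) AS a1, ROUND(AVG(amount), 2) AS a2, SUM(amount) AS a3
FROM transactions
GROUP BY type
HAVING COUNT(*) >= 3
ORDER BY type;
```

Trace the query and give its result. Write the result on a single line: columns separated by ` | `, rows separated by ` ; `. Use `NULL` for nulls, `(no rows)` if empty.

refund | 245 | 46.5 | 186 ; transfer | 147 | -20.86 | -146

Group transactions by type.
Per group compute: MAX(amount), ROUND(AVG(amount), 2), SUM(amount).
HAVING: drop groups with fewer than 3 rows.
  credit: ids {11} → MAX(amount)=254, ROUND(AVG(amount), 2)=254, SUM(amount)=254
  fee: ids {19} → MAX(amount)=4, ROUND(AVG(amount), 2)=4, SUM(amount)=4
  refund: ids {23, 24, 32, 35} → MAX(amount)=245, ROUND(AVG(amount), 2)=46.5, SUM(amount)=186
  transfer: ids {1, 4, 5, 27, 33, 36, 37} → MAX(amount)=147, ROUND(AVG(amount), 2)=-20.86, SUM(amount)=-146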